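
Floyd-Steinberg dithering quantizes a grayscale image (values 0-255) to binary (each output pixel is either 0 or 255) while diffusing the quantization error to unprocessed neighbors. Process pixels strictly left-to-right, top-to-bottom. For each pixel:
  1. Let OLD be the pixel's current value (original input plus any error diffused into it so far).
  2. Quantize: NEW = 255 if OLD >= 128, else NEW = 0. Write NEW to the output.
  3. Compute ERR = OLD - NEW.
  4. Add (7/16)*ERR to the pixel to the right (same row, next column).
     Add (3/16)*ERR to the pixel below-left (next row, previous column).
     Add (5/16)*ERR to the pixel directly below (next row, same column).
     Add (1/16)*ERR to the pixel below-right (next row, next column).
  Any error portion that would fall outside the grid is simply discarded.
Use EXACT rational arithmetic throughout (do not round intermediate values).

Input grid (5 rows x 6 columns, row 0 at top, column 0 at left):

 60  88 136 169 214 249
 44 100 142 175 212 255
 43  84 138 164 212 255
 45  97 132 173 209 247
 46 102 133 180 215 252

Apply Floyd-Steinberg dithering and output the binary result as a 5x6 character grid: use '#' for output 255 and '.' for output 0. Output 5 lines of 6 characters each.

(0,0): OLD=60 → NEW=0, ERR=60
(0,1): OLD=457/4 → NEW=0, ERR=457/4
(0,2): OLD=11903/64 → NEW=255, ERR=-4417/64
(0,3): OLD=142137/1024 → NEW=255, ERR=-118983/1024
(0,4): OLD=2673295/16384 → NEW=255, ERR=-1504625/16384
(0,5): OLD=54741481/262144 → NEW=255, ERR=-12105239/262144
(1,0): OLD=5387/64 → NEW=0, ERR=5387/64
(1,1): OLD=83629/512 → NEW=255, ERR=-46931/512
(1,2): OLD=1076177/16384 → NEW=0, ERR=1076177/16384
(1,3): OLD=9561293/65536 → NEW=255, ERR=-7150387/65536
(1,4): OLD=501836247/4194304 → NEW=0, ERR=501836247/4194304
(1,5): OLD=19272010929/67108864 → NEW=255, ERR=2159250609/67108864
(2,0): OLD=426943/8192 → NEW=0, ERR=426943/8192
(2,1): OLD=25095941/262144 → NEW=0, ERR=25095941/262144
(2,2): OLD=730746383/4194304 → NEW=255, ERR=-338801137/4194304
(2,3): OLD=4063565975/33554432 → NEW=0, ERR=4063565975/33554432
(2,4): OLD=323825845637/1073741824 → NEW=255, ERR=50021680517/1073741824
(2,5): OLD=5032228533491/17179869184 → NEW=255, ERR=651361891571/17179869184
(3,0): OLD=332342383/4194304 → NEW=0, ERR=332342383/4194304
(3,1): OLD=5022911587/33554432 → NEW=255, ERR=-3533468573/33554432
(3,2): OLD=23991806633/268435456 → NEW=0, ERR=23991806633/268435456
(3,3): OLD=4357390461035/17179869184 → NEW=255, ERR=-23476180885/17179869184
(3,4): OLD=32660757590187/137438953472 → NEW=255, ERR=-2386175545173/137438953472
(3,5): OLD=558912766074149/2199023255552 → NEW=255, ERR=-1838164091611/2199023255552
(4,0): OLD=27389351553/536870912 → NEW=0, ERR=27389351553/536870912
(4,1): OLD=971711968237/8589934592 → NEW=0, ERR=971711968237/8589934592
(4,2): OLD=55960542849399/274877906944 → NEW=255, ERR=-14133323421321/274877906944
(4,3): OLD=701087570299827/4398046511104 → NEW=255, ERR=-420414290031693/4398046511104
(4,4): OLD=11787552993892003/70368744177664 → NEW=255, ERR=-6156476771412317/70368744177664
(4,5): OLD=239115610990668693/1125899906842624 → NEW=255, ERR=-47988865254200427/1125899906842624
Row 0: ..####
Row 1: .#.#.#
Row 2: ..#.##
Row 3: .#.###
Row 4: ..####

Answer: ..####
.#.#.#
..#.##
.#.###
..####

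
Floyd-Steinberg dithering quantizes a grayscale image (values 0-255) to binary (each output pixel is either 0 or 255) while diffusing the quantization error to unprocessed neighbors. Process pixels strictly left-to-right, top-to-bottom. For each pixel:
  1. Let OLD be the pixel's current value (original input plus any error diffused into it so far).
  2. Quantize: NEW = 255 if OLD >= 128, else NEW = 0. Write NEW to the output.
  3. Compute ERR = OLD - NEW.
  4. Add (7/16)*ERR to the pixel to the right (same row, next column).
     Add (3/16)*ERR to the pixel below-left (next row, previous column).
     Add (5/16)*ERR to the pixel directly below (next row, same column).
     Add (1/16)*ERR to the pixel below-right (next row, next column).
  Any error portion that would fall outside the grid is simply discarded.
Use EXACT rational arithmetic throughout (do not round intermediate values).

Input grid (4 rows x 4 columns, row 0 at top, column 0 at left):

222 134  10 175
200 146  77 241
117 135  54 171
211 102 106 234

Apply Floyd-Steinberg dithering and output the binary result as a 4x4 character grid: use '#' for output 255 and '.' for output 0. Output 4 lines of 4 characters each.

Answer: #..#
##.#
.#.#
#..#

Derivation:
(0,0): OLD=222 → NEW=255, ERR=-33
(0,1): OLD=1913/16 → NEW=0, ERR=1913/16
(0,2): OLD=15951/256 → NEW=0, ERR=15951/256
(0,3): OLD=828457/4096 → NEW=255, ERR=-216023/4096
(1,0): OLD=54299/256 → NEW=255, ERR=-10981/256
(1,1): OLD=356797/2048 → NEW=255, ERR=-165443/2048
(1,2): OLD=3847809/65536 → NEW=0, ERR=3847809/65536
(1,3): OLD=266443095/1048576 → NEW=255, ERR=-943785/1048576
(2,0): OLD=2898287/32768 → NEW=0, ERR=2898287/32768
(2,1): OLD=164395189/1048576 → NEW=255, ERR=-102991691/1048576
(2,2): OLD=50664297/2097152 → NEW=0, ERR=50664297/2097152
(2,3): OLD=6206149989/33554432 → NEW=255, ERR=-2350230171/33554432
(3,0): OLD=3694743423/16777216 → NEW=255, ERR=-583446657/16777216
(3,1): OLD=17756820705/268435456 → NEW=0, ERR=17756820705/268435456
(3,2): OLD=529218031391/4294967296 → NEW=0, ERR=529218031391/4294967296
(3,3): OLD=18384496946777/68719476736 → NEW=255, ERR=861030379097/68719476736
Row 0: #..#
Row 1: ##.#
Row 2: .#.#
Row 3: #..#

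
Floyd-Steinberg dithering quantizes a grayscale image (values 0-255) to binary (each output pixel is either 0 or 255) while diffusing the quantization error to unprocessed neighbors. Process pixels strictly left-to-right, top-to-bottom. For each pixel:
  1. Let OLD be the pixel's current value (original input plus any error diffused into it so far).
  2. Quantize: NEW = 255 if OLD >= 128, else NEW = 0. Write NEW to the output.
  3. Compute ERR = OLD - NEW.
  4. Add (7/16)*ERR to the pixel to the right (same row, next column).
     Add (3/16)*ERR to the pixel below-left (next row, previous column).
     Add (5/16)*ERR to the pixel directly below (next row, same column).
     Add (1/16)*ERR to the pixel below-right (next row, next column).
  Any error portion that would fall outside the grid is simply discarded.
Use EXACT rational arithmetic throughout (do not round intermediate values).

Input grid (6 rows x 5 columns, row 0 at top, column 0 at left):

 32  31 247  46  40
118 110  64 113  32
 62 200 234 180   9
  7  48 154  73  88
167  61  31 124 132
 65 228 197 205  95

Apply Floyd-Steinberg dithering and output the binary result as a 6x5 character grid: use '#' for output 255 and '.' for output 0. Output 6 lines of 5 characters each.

Answer: ..#..
#..#.
.###.
..#..
#..#.
.###.

Derivation:
(0,0): OLD=32 → NEW=0, ERR=32
(0,1): OLD=45 → NEW=0, ERR=45
(0,2): OLD=4267/16 → NEW=255, ERR=187/16
(0,3): OLD=13085/256 → NEW=0, ERR=13085/256
(0,4): OLD=255435/4096 → NEW=0, ERR=255435/4096
(1,0): OLD=2183/16 → NEW=255, ERR=-1897/16
(1,1): OLD=9777/128 → NEW=0, ERR=9777/128
(1,2): OLD=464757/4096 → NEW=0, ERR=464757/4096
(1,3): OLD=3129961/16384 → NEW=255, ERR=-1047959/16384
(1,4): OLD=6999035/262144 → NEW=0, ERR=6999035/262144
(2,0): OLD=80427/2048 → NEW=0, ERR=80427/2048
(2,1): OLD=16706137/65536 → NEW=255, ERR=-5543/65536
(2,2): OLD=274938859/1048576 → NEW=255, ERR=7551979/1048576
(2,3): OLD=2940382065/16777216 → NEW=255, ERR=-1337808015/16777216
(2,4): OLD=-5782155817/268435456 → NEW=0, ERR=-5782155817/268435456
(3,0): OLD=20191723/1048576 → NEW=0, ERR=20191723/1048576
(3,1): OLD=505019775/8388608 → NEW=0, ERR=505019775/8388608
(3,2): OLD=44998652341/268435456 → NEW=255, ERR=-23452388939/268435456
(3,3): OLD=3366011001/536870912 → NEW=0, ERR=3366011001/536870912
(3,4): OLD=678844906453/8589934592 → NEW=0, ERR=678844906453/8589934592
(4,0): OLD=24737088821/134217728 → NEW=255, ERR=-9488431819/134217728
(4,1): OLD=144770037861/4294967296 → NEW=0, ERR=144770037861/4294967296
(4,2): OLD=1606857317547/68719476736 → NEW=0, ERR=1606857317547/68719476736
(4,3): OLD=160030156294181/1099511627776 → NEW=255, ERR=-120345308788699/1099511627776
(4,4): OLD=1921105727001987/17592186044416 → NEW=0, ERR=1921105727001987/17592186044416
(5,0): OLD=3382927010383/68719476736 → NEW=0, ERR=3382927010383/68719476736
(5,1): OLD=142956619047901/549755813888 → NEW=255, ERR=2768886506461/549755813888
(5,2): OLD=3308998850570485/17592186044416 → NEW=255, ERR=-1177008590755595/17592186044416
(5,3): OLD=11502589510399347/70368744177664 → NEW=255, ERR=-6441440254904973/70368744177664
(5,4): OLD=92590424143277473/1125899906842624 → NEW=0, ERR=92590424143277473/1125899906842624
Row 0: ..#..
Row 1: #..#.
Row 2: .###.
Row 3: ..#..
Row 4: #..#.
Row 5: .###.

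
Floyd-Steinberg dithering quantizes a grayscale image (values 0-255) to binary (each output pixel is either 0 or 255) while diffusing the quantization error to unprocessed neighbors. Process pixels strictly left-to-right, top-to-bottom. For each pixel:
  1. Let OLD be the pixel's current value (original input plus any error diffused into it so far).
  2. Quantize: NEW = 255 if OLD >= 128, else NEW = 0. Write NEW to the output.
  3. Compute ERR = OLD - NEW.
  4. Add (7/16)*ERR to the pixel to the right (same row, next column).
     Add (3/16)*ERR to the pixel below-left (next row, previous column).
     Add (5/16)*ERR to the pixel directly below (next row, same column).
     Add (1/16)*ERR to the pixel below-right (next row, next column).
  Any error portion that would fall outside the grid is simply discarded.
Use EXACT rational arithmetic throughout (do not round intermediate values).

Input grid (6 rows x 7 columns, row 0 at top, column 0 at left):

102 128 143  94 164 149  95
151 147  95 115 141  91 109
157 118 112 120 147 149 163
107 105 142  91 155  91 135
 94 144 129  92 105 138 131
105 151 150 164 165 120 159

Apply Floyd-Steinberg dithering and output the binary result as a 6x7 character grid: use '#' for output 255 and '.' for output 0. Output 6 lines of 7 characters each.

(0,0): OLD=102 → NEW=0, ERR=102
(0,1): OLD=1381/8 → NEW=255, ERR=-659/8
(0,2): OLD=13691/128 → NEW=0, ERR=13691/128
(0,3): OLD=288349/2048 → NEW=255, ERR=-233891/2048
(0,4): OLD=3736715/32768 → NEW=0, ERR=3736715/32768
(0,5): OLD=104275917/524288 → NEW=255, ERR=-29417523/524288
(0,6): OLD=590995099/8388608 → NEW=0, ERR=590995099/8388608
(1,0): OLD=21431/128 → NEW=255, ERR=-11209/128
(1,1): OLD=112001/1024 → NEW=0, ERR=112001/1024
(1,2): OLD=4905877/32768 → NEW=255, ERR=-3449963/32768
(1,3): OLD=8036785/131072 → NEW=0, ERR=8036785/131072
(1,4): OLD=1558632243/8388608 → NEW=255, ERR=-580462797/8388608
(1,5): OLD=4263378083/67108864 → NEW=0, ERR=4263378083/67108864
(1,6): OLD=166755866413/1073741824 → NEW=255, ERR=-107048298707/1073741824
(2,0): OLD=2459931/16384 → NEW=255, ERR=-1717989/16384
(2,1): OLD=42514905/524288 → NEW=0, ERR=42514905/524288
(2,2): OLD=1114917323/8388608 → NEW=255, ERR=-1024177717/8388608
(2,3): OLD=4442037811/67108864 → NEW=0, ERR=4442037811/67108864
(2,4): OLD=91310384547/536870912 → NEW=255, ERR=-45591698013/536870912
(2,5): OLD=1867142848737/17179869184 → NEW=0, ERR=1867142848737/17179869184
(2,6): OLD=50402659665719/274877906944 → NEW=255, ERR=-19691206605001/274877906944
(3,0): OLD=750247531/8388608 → NEW=0, ERR=750247531/8388608
(3,1): OLD=9396821519/67108864 → NEW=255, ERR=-7715938801/67108864
(3,2): OLD=38130339997/536870912 → NEW=0, ERR=38130339997/536870912
(3,3): OLD=255988868091/2147483648 → NEW=0, ERR=255988868091/2147483648
(3,4): OLD=56385370733163/274877906944 → NEW=255, ERR=-13708495537557/274877906944
(3,5): OLD=185608811224433/2199023255552 → NEW=0, ERR=185608811224433/2199023255552
(3,6): OLD=5500497931001647/35184372088832 → NEW=255, ERR=-3471516951650513/35184372088832
(4,0): OLD=107793816293/1073741824 → NEW=0, ERR=107793816293/1073741824
(4,1): OLD=2935996496417/17179869184 → NEW=255, ERR=-1444870145503/17179869184
(4,2): OLD=35614465877903/274877906944 → NEW=255, ERR=-34479400392817/274877906944
(4,3): OLD=152747299657941/2199023255552 → NEW=0, ERR=152747299657941/2199023255552
(4,4): OLD=2517104690014575/17592186044416 → NEW=255, ERR=-1968902751311505/17592186044416
(4,5): OLD=52801921667975791/562949953421312 → NEW=0, ERR=52801921667975791/562949953421312
(4,6): OLD=1319351053588314297/9007199254740992 → NEW=255, ERR=-977484756370638663/9007199254740992
(5,0): OLD=33151075096051/274877906944 → NEW=0, ERR=33151075096051/274877906944
(5,1): OLD=352364976500689/2199023255552 → NEW=255, ERR=-208385953665071/2199023255552
(5,2): OLD=1356538321153031/17592186044416 → NEW=0, ERR=1356538321153031/17592186044416
(5,3): OLD=26827083267930819/140737488355328 → NEW=255, ERR=-9060976262677821/140737488355328
(5,4): OLD=1114965175183804161/9007199254740992 → NEW=0, ERR=1114965175183804161/9007199254740992
(5,5): OLD=12691100025521995249/72057594037927936 → NEW=255, ERR=-5683586454149628431/72057594037927936
(5,6): OLD=111188669772116624895/1152921504606846976 → NEW=0, ERR=111188669772116624895/1152921504606846976
Row 0: .#.#.#.
Row 1: #.#.#.#
Row 2: #.#.#.#
Row 3: .#..#.#
Row 4: .##.#.#
Row 5: .#.#.#.

Answer: .#.#.#.
#.#.#.#
#.#.#.#
.#..#.#
.##.#.#
.#.#.#.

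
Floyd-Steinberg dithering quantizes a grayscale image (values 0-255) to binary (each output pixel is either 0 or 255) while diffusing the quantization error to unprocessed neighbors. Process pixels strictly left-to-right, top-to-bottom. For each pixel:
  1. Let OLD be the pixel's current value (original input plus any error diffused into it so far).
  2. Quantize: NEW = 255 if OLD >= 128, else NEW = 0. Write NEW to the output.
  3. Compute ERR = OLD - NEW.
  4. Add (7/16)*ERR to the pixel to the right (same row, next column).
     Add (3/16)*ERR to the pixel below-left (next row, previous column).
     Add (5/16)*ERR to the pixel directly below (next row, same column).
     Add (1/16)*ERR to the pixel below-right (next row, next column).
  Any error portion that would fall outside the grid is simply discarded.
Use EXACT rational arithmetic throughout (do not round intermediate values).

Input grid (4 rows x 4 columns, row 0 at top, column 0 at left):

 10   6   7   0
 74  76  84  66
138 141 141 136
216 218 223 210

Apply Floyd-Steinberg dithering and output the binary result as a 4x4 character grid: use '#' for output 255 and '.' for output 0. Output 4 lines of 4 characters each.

Answer: ....
..#.
##.#
####

Derivation:
(0,0): OLD=10 → NEW=0, ERR=10
(0,1): OLD=83/8 → NEW=0, ERR=83/8
(0,2): OLD=1477/128 → NEW=0, ERR=1477/128
(0,3): OLD=10339/2048 → NEW=0, ERR=10339/2048
(1,0): OLD=10121/128 → NEW=0, ERR=10121/128
(1,1): OLD=119423/1024 → NEW=0, ERR=119423/1024
(1,2): OLD=4594859/32768 → NEW=255, ERR=-3760981/32768
(1,3): OLD=9481373/524288 → NEW=0, ERR=9481373/524288
(2,0): OLD=3024101/16384 → NEW=255, ERR=-1153819/16384
(2,1): OLD=68186855/524288 → NEW=255, ERR=-65506585/524288
(2,2): OLD=64119731/1048576 → NEW=0, ERR=64119731/1048576
(2,3): OLD=2705001831/16777216 → NEW=255, ERR=-1573188249/16777216
(3,0): OLD=1430808533/8388608 → NEW=255, ERR=-708286507/8388608
(3,1): OLD=20009050571/134217728 → NEW=255, ERR=-14216470069/134217728
(3,2): OLD=365883987125/2147483648 → NEW=255, ERR=-181724343115/2147483648
(3,3): OLD=5067951385203/34359738368 → NEW=255, ERR=-3693781898637/34359738368
Row 0: ....
Row 1: ..#.
Row 2: ##.#
Row 3: ####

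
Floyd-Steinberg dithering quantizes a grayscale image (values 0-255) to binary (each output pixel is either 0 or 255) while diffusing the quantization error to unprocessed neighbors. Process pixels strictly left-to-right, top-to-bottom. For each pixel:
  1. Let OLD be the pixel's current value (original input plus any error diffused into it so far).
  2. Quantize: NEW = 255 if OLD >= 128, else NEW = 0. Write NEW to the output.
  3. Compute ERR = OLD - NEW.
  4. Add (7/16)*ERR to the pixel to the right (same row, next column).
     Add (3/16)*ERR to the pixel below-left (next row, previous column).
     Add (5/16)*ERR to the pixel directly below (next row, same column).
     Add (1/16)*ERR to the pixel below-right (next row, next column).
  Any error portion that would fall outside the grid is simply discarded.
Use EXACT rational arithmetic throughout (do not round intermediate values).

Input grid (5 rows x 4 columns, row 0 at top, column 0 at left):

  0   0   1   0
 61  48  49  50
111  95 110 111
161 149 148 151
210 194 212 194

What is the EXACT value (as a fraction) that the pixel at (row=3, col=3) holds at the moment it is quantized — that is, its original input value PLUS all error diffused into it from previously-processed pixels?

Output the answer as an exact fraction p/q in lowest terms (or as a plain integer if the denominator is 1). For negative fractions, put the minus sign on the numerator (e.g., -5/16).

(0,0): OLD=0 → NEW=0, ERR=0
(0,1): OLD=0 → NEW=0, ERR=0
(0,2): OLD=1 → NEW=0, ERR=1
(0,3): OLD=7/16 → NEW=0, ERR=7/16
(1,0): OLD=61 → NEW=0, ERR=61
(1,1): OLD=599/8 → NEW=0, ERR=599/8
(1,2): OLD=21031/256 → NEW=0, ERR=21031/256
(1,3): OLD=352833/4096 → NEW=0, ERR=352833/4096
(2,0): OLD=18445/128 → NEW=255, ERR=-14195/128
(2,1): OLD=364939/4096 → NEW=0, ERR=364939/4096
(2,2): OLD=200175/1024 → NEW=255, ERR=-60945/1024
(2,3): OLD=7668697/65536 → NEW=0, ERR=7668697/65536
(3,0): OLD=9374913/65536 → NEW=255, ERR=-7336767/65536
(3,1): OLD=115106295/1048576 → NEW=0, ERR=115106295/1048576
(3,2): OLD=3438255473/16777216 → NEW=255, ERR=-839934607/16777216
(3,3): OLD=43471620887/268435456 → NEW=255, ERR=-24979420393/268435456
Target (3,3): original=151, with diffused error = 43471620887/268435456

Answer: 43471620887/268435456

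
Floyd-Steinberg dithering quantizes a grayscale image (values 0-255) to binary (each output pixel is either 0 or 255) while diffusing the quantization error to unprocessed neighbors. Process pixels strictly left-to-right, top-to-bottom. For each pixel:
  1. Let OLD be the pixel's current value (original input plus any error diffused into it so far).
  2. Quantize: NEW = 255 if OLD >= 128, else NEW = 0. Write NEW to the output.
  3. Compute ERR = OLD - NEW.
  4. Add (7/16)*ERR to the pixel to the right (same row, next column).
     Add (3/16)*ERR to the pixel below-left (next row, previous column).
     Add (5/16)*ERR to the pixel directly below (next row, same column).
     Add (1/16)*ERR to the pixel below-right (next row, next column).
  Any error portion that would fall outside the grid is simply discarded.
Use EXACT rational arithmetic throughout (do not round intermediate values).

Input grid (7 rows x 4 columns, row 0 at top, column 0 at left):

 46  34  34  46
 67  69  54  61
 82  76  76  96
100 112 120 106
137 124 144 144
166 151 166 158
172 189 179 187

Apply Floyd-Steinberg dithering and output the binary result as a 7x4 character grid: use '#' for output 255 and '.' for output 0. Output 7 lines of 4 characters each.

(0,0): OLD=46 → NEW=0, ERR=46
(0,1): OLD=433/8 → NEW=0, ERR=433/8
(0,2): OLD=7383/128 → NEW=0, ERR=7383/128
(0,3): OLD=145889/2048 → NEW=0, ERR=145889/2048
(1,0): OLD=11715/128 → NEW=0, ERR=11715/128
(1,1): OLD=142997/1024 → NEW=255, ERR=-118123/1024
(1,2): OLD=1254905/32768 → NEW=0, ERR=1254905/32768
(1,3): OLD=54327071/524288 → NEW=0, ERR=54327071/524288
(2,0): OLD=1457719/16384 → NEW=0, ERR=1457719/16384
(2,1): OLD=48118029/524288 → NEW=0, ERR=48118029/524288
(2,2): OLD=147156881/1048576 → NEW=255, ERR=-120229999/1048576
(2,3): OLD=1352430413/16777216 → NEW=0, ERR=1352430413/16777216
(3,0): OLD=1216449927/8388608 → NEW=255, ERR=-922645113/8388608
(3,1): OLD=10284144217/134217728 → NEW=0, ERR=10284144217/134217728
(3,2): OLD=297516393255/2147483648 → NEW=255, ERR=-250091936985/2147483648
(3,3): OLD=2510813134481/34359738368 → NEW=0, ERR=2510813134481/34359738368
(4,0): OLD=251246083387/2147483648 → NEW=0, ERR=251246083387/2147483648
(4,1): OLD=2927794359409/17179869184 → NEW=255, ERR=-1453072282511/17179869184
(4,2): OLD=48979650608913/549755813888 → NEW=0, ERR=48979650608913/549755813888
(4,3): OLD=1746336464350663/8796093022208 → NEW=255, ERR=-496667256312377/8796093022208
(5,0): OLD=51320359040651/274877906944 → NEW=255, ERR=-18773507230069/274877906944
(5,1): OLD=1044147329104493/8796093022208 → NEW=0, ERR=1044147329104493/8796093022208
(5,2): OLD=1011120363807693/4398046511104 → NEW=255, ERR=-110381496523827/4398046511104
(5,3): OLD=18991520336988969/140737488355328 → NEW=255, ERR=-16896539193619671/140737488355328
(6,0): OLD=24335528827618855/140737488355328 → NEW=255, ERR=-11552530702989785/140737488355328
(6,1): OLD=408045576825860097/2251799813685248 → NEW=255, ERR=-166163375663878143/2251799813685248
(6,2): OLD=4459702240603412151/36028797018963968 → NEW=0, ERR=4459702240603412151/36028797018963968
(6,3): OLD=116484260977607707649/576460752303423488 → NEW=255, ERR=-30513230859765281791/576460752303423488
Row 0: ....
Row 1: .#..
Row 2: ..#.
Row 3: #.#.
Row 4: .#.#
Row 5: #.##
Row 6: ##.#

Answer: ....
.#..
..#.
#.#.
.#.#
#.##
##.#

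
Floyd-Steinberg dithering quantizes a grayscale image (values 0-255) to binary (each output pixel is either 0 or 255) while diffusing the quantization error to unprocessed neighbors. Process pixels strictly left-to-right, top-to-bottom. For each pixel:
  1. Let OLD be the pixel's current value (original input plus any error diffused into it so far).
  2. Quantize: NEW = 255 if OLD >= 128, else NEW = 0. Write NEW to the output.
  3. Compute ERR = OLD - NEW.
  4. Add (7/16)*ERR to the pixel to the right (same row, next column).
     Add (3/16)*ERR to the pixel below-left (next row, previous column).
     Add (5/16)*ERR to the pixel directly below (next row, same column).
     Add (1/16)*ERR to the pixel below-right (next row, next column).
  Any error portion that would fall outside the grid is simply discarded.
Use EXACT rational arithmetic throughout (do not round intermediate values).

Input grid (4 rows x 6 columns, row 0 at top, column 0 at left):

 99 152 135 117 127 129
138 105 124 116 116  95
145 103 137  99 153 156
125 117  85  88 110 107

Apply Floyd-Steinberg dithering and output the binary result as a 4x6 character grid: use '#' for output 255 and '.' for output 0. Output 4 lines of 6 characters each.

Answer: .#.#.#
#.#.#.
.#.#.#
#...#.

Derivation:
(0,0): OLD=99 → NEW=0, ERR=99
(0,1): OLD=3125/16 → NEW=255, ERR=-955/16
(0,2): OLD=27875/256 → NEW=0, ERR=27875/256
(0,3): OLD=674357/4096 → NEW=255, ERR=-370123/4096
(0,4): OLD=5732211/65536 → NEW=0, ERR=5732211/65536
(0,5): OLD=175391781/1048576 → NEW=255, ERR=-91995099/1048576
(1,0): OLD=40383/256 → NEW=255, ERR=-24897/256
(1,1): OLD=144185/2048 → NEW=0, ERR=144185/2048
(1,2): OLD=11020205/65536 → NEW=255, ERR=-5691475/65536
(1,3): OLD=19129321/262144 → NEW=0, ERR=19129321/262144
(1,4): OLD=2569618139/16777216 → NEW=255, ERR=-1708571941/16777216
(1,5): OLD=7649202829/268435456 → NEW=0, ERR=7649202829/268435456
(2,0): OLD=4188035/32768 → NEW=0, ERR=4188035/32768
(2,1): OLD=166257361/1048576 → NEW=255, ERR=-101129519/1048576
(2,2): OLD=1438628531/16777216 → NEW=0, ERR=1438628531/16777216
(2,3): OLD=18092079579/134217728 → NEW=255, ERR=-16133441061/134217728
(2,4): OLD=337112099345/4294967296 → NEW=0, ERR=337112099345/4294967296
(2,5): OLD=13254564875655/68719476736 → NEW=255, ERR=-4268901692025/68719476736
(3,0): OLD=2463849043/16777216 → NEW=255, ERR=-1814341037/16777216
(3,1): OLD=8538179543/134217728 → NEW=0, ERR=8538179543/134217728
(3,2): OLD=119251803253/1073741824 → NEW=0, ERR=119251803253/1073741824
(3,3): OLD=8184639076063/68719476736 → NEW=0, ERR=8184639076063/68719476736
(3,4): OLD=92070346818047/549755813888 → NEW=255, ERR=-48117385723393/549755813888
(3,5): OLD=476754534347665/8796093022208 → NEW=0, ERR=476754534347665/8796093022208
Row 0: .#.#.#
Row 1: #.#.#.
Row 2: .#.#.#
Row 3: #...#.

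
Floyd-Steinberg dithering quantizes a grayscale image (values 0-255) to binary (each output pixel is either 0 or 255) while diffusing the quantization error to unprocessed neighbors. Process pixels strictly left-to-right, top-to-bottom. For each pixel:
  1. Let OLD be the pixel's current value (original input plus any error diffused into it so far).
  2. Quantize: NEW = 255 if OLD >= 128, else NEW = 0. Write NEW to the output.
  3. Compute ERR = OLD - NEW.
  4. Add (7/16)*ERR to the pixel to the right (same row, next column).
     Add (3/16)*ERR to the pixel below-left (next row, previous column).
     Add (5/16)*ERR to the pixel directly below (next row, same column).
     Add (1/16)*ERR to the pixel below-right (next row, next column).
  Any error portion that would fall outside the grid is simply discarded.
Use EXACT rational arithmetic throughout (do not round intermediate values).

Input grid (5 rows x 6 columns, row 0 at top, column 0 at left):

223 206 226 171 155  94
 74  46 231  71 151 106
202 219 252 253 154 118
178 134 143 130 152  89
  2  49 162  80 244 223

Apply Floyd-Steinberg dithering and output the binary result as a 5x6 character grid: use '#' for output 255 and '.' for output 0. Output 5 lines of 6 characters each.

(0,0): OLD=223 → NEW=255, ERR=-32
(0,1): OLD=192 → NEW=255, ERR=-63
(0,2): OLD=3175/16 → NEW=255, ERR=-905/16
(0,3): OLD=37441/256 → NEW=255, ERR=-27839/256
(0,4): OLD=440007/4096 → NEW=0, ERR=440007/4096
(0,5): OLD=9240433/65536 → NEW=255, ERR=-7471247/65536
(1,0): OLD=835/16 → NEW=0, ERR=835/16
(1,1): OLD=4677/128 → NEW=0, ERR=4677/128
(1,2): OLD=839609/4096 → NEW=255, ERR=-204871/4096
(1,3): OLD=520045/16384 → NEW=0, ERR=520045/16384
(1,4): OLD=178556271/1048576 → NEW=255, ERR=-88830609/1048576
(1,5): OLD=671512665/16777216 → NEW=0, ERR=671512665/16777216
(2,0): OLD=461127/2048 → NEW=255, ERR=-61113/2048
(2,1): OLD=13844269/65536 → NEW=255, ERR=-2867411/65536
(2,2): OLD=236414759/1048576 → NEW=255, ERR=-30972121/1048576
(2,3): OLD=1937653199/8388608 → NEW=255, ERR=-201441841/8388608
(2,4): OLD=33959489805/268435456 → NEW=0, ERR=33959489805/268435456
(2,5): OLD=775502946859/4294967296 → NEW=255, ERR=-319713713621/4294967296
(3,0): OLD=168266215/1048576 → NEW=255, ERR=-99120665/1048576
(3,1): OLD=600351595/8388608 → NEW=0, ERR=600351595/8388608
(3,2): OLD=10592678649/67108864 → NEW=255, ERR=-6520081671/67108864
(3,3): OLD=437502373571/4294967296 → NEW=0, ERR=437502373571/4294967296
(3,4): OLD=7581178449907/34359738368 → NEW=255, ERR=-1180554833933/34359738368
(3,5): OLD=32222649748701/549755813888 → NEW=0, ERR=32222649748701/549755813888
(4,0): OLD=-1895336359/134217728 → NEW=0, ERR=-1895336359/134217728
(4,1): OLD=88179536693/2147483648 → NEW=0, ERR=88179536693/2147483648
(4,2): OLD=11900529747567/68719476736 → NEW=255, ERR=-5622936820113/68719476736
(4,3): OLD=69840669732267/1099511627776 → NEW=0, ERR=69840669732267/1099511627776
(4,4): OLD=4897825815660475/17592186044416 → NEW=255, ERR=411818374334395/17592186044416
(4,5): OLD=70202828311635517/281474976710656 → NEW=255, ERR=-1573290749581763/281474976710656
Row 0: ####.#
Row 1: ..#.#.
Row 2: ####.#
Row 3: #.#.#.
Row 4: ..#.##

Answer: ####.#
..#.#.
####.#
#.#.#.
..#.##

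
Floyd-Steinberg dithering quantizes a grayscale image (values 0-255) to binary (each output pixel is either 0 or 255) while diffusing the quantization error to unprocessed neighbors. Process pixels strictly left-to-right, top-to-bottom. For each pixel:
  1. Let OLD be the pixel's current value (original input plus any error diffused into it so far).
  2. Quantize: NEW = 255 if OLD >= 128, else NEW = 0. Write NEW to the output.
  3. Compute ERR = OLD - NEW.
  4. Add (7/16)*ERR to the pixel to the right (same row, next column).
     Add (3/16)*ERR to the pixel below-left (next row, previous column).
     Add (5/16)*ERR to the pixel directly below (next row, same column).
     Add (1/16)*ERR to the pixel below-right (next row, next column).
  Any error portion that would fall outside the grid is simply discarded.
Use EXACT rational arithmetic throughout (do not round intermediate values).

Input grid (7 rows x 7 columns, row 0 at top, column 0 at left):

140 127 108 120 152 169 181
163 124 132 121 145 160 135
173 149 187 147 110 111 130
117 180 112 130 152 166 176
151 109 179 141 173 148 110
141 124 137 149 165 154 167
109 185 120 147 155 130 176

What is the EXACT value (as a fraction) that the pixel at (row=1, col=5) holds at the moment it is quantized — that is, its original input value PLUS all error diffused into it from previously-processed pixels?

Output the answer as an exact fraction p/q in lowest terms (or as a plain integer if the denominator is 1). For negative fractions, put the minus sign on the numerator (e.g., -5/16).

Answer: 5866952101/134217728

Derivation:
(0,0): OLD=140 → NEW=255, ERR=-115
(0,1): OLD=1227/16 → NEW=0, ERR=1227/16
(0,2): OLD=36237/256 → NEW=255, ERR=-29043/256
(0,3): OLD=288219/4096 → NEW=0, ERR=288219/4096
(0,4): OLD=11979005/65536 → NEW=255, ERR=-4732675/65536
(0,5): OLD=144080619/1048576 → NEW=255, ERR=-123306261/1048576
(0,6): OLD=2173532269/16777216 → NEW=255, ERR=-2104657811/16777216
(1,0): OLD=36209/256 → NEW=255, ERR=-29071/256
(1,1): OLD=142999/2048 → NEW=0, ERR=142999/2048
(1,2): OLD=9508067/65536 → NEW=255, ERR=-7203613/65536
(1,3): OLD=19469223/262144 → NEW=0, ERR=19469223/262144
(1,4): OLD=2303085845/16777216 → NEW=255, ERR=-1975104235/16777216
(1,5): OLD=5866952101/134217728 → NEW=0, ERR=5866952101/134217728
Target (1,5): original=160, with diffused error = 5866952101/134217728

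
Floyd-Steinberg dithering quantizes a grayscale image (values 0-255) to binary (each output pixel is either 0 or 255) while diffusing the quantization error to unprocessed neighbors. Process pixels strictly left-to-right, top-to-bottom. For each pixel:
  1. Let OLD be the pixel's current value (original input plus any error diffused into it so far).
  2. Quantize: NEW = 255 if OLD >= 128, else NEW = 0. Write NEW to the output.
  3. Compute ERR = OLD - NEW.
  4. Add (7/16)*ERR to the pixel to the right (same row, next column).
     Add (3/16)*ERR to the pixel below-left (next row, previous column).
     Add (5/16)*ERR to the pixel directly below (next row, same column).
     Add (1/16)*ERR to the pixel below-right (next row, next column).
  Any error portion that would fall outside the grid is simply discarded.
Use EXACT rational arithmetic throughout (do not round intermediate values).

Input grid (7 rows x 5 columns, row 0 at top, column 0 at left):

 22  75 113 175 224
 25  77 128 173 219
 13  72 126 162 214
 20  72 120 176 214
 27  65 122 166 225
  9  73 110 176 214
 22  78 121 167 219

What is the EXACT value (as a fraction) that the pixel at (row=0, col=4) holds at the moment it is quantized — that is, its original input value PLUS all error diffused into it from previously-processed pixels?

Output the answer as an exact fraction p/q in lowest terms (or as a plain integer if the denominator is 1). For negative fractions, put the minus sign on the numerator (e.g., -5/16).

Answer: 5534739/32768

Derivation:
(0,0): OLD=22 → NEW=0, ERR=22
(0,1): OLD=677/8 → NEW=0, ERR=677/8
(0,2): OLD=19203/128 → NEW=255, ERR=-13437/128
(0,3): OLD=264341/2048 → NEW=255, ERR=-257899/2048
(0,4): OLD=5534739/32768 → NEW=255, ERR=-2821101/32768
Target (0,4): original=224, with diffused error = 5534739/32768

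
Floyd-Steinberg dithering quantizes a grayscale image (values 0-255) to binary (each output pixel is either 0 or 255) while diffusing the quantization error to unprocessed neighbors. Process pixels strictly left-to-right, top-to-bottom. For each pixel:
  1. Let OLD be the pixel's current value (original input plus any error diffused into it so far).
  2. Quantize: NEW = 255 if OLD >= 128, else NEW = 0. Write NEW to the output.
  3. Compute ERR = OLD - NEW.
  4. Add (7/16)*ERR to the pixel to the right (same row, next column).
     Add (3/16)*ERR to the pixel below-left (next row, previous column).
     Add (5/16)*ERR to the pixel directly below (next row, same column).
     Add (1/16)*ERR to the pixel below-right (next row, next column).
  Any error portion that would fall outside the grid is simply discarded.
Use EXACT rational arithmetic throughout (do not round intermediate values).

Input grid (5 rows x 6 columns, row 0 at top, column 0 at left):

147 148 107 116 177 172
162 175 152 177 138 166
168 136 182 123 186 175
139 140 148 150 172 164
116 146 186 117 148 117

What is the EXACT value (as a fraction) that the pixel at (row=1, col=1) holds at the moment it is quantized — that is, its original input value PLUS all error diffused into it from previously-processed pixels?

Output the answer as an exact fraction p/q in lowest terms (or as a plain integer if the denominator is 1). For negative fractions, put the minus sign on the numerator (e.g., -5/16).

Answer: 68127/512

Derivation:
(0,0): OLD=147 → NEW=255, ERR=-108
(0,1): OLD=403/4 → NEW=0, ERR=403/4
(0,2): OLD=9669/64 → NEW=255, ERR=-6651/64
(0,3): OLD=72227/1024 → NEW=0, ERR=72227/1024
(0,4): OLD=3405557/16384 → NEW=255, ERR=-772363/16384
(0,5): OLD=39682227/262144 → NEW=255, ERR=-27164493/262144
(1,0): OLD=9417/64 → NEW=255, ERR=-6903/64
(1,1): OLD=68127/512 → NEW=255, ERR=-62433/512
Target (1,1): original=175, with diffused error = 68127/512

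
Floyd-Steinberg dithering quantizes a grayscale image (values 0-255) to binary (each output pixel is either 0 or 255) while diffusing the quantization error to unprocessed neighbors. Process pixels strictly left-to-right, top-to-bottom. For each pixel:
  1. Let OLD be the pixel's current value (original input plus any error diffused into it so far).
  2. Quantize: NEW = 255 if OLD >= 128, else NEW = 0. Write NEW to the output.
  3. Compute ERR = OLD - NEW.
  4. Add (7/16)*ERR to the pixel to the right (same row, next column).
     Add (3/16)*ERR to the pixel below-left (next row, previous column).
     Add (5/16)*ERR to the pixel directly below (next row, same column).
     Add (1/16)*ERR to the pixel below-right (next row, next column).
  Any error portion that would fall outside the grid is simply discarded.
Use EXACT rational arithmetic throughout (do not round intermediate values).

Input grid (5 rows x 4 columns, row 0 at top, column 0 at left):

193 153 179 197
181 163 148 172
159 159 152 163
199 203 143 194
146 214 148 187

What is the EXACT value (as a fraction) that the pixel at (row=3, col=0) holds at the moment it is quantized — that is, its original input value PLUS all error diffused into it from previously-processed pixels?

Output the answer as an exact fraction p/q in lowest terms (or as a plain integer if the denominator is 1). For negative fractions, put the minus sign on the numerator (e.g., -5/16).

Answer: 1892936921/8388608

Derivation:
(0,0): OLD=193 → NEW=255, ERR=-62
(0,1): OLD=1007/8 → NEW=0, ERR=1007/8
(0,2): OLD=29961/128 → NEW=255, ERR=-2679/128
(0,3): OLD=384703/2048 → NEW=255, ERR=-137537/2048
(1,0): OLD=23709/128 → NEW=255, ERR=-8931/128
(1,1): OLD=167947/1024 → NEW=255, ERR=-93173/1024
(1,2): OLD=3176103/32768 → NEW=0, ERR=3176103/32768
(1,3): OLD=100721473/524288 → NEW=255, ERR=-32971967/524288
(2,0): OLD=1968297/16384 → NEW=0, ERR=1968297/16384
(2,1): OLD=103252243/524288 → NEW=255, ERR=-30441197/524288
(2,2): OLD=146180975/1048576 → NEW=255, ERR=-121205905/1048576
(2,3): OLD=1658160499/16777216 → NEW=0, ERR=1658160499/16777216
(3,0): OLD=1892936921/8388608 → NEW=255, ERR=-246158119/8388608
Target (3,0): original=199, with diffused error = 1892936921/8388608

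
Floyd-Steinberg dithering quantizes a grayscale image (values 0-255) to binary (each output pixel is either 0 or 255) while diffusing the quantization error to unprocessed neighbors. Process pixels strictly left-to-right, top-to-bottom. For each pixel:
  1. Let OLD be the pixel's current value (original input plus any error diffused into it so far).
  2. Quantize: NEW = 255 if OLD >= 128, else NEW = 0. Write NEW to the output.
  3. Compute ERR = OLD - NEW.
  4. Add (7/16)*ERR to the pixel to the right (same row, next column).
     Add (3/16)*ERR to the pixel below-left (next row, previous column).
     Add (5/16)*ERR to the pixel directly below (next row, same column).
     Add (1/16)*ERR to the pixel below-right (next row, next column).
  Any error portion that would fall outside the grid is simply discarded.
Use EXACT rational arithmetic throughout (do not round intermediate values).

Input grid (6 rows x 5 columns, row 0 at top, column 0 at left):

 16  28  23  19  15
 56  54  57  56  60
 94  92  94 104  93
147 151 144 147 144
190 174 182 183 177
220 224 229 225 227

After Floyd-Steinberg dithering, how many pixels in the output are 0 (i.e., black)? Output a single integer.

Answer: 15

Derivation:
(0,0): OLD=16 → NEW=0, ERR=16
(0,1): OLD=35 → NEW=0, ERR=35
(0,2): OLD=613/16 → NEW=0, ERR=613/16
(0,3): OLD=9155/256 → NEW=0, ERR=9155/256
(0,4): OLD=125525/4096 → NEW=0, ERR=125525/4096
(1,0): OLD=1081/16 → NEW=0, ERR=1081/16
(1,1): OLD=13143/128 → NEW=0, ERR=13143/128
(1,2): OLD=502939/4096 → NEW=0, ERR=502939/4096
(1,3): OLD=2114123/16384 → NEW=255, ERR=-2063797/16384
(1,4): OLD=4378481/262144 → NEW=0, ERR=4378481/262144
(2,0): OLD=275181/2048 → NEW=255, ERR=-247059/2048
(2,1): OLD=6458919/65536 → NEW=0, ERR=6458919/65536
(2,2): OLD=165977349/1048576 → NEW=255, ERR=-101409531/1048576
(2,3): OLD=555842863/16777216 → NEW=0, ERR=555842863/16777216
(2,4): OLD=28143183241/268435456 → NEW=0, ERR=28143183241/268435456
(3,0): OLD=133987989/1048576 → NEW=0, ERR=133987989/1048576
(3,1): OLD=1778633129/8388608 → NEW=255, ERR=-360461911/8388608
(3,2): OLD=28816488283/268435456 → NEW=0, ERR=28816488283/268435456
(3,3): OLD=117001468665/536870912 → NEW=255, ERR=-19900613895/536870912
(3,4): OLD=1396865088009/8589934592 → NEW=255, ERR=-793568232951/8589934592
(4,0): OLD=29779502147/134217728 → NEW=255, ERR=-4446018493/134217728
(4,1): OLD=748156534875/4294967296 → NEW=255, ERR=-347060125605/4294967296
(4,2): OLD=11720671717445/68719476736 → NEW=255, ERR=-5802794850235/68719476736
(4,3): OLD=136186054448187/1099511627776 → NEW=0, ERR=136186054448187/1099511627776
(4,4): OLD=3518479184653341/17592186044416 → NEW=255, ERR=-967528256672739/17592186044416
(5,0): OLD=13365741546225/68719476736 → NEW=255, ERR=-4157725021455/68719476736
(5,1): OLD=84868486702059/549755813888 → NEW=255, ERR=-55319245839381/549755813888
(5,2): OLD=3109628345590811/17592186044416 → NEW=255, ERR=-1376379095735269/17592186044416
(5,3): OLD=15051000048481825/70368744177664 → NEW=255, ERR=-2893029716822495/70368744177664
(5,4): OLD=224693413186747371/1125899906842624 → NEW=255, ERR=-62411063058121749/1125899906842624
Output grid:
  Row 0: .....  (5 black, running=5)
  Row 1: ...#.  (4 black, running=9)
  Row 2: #.#..  (3 black, running=12)
  Row 3: .#.##  (2 black, running=14)
  Row 4: ###.#  (1 black, running=15)
  Row 5: #####  (0 black, running=15)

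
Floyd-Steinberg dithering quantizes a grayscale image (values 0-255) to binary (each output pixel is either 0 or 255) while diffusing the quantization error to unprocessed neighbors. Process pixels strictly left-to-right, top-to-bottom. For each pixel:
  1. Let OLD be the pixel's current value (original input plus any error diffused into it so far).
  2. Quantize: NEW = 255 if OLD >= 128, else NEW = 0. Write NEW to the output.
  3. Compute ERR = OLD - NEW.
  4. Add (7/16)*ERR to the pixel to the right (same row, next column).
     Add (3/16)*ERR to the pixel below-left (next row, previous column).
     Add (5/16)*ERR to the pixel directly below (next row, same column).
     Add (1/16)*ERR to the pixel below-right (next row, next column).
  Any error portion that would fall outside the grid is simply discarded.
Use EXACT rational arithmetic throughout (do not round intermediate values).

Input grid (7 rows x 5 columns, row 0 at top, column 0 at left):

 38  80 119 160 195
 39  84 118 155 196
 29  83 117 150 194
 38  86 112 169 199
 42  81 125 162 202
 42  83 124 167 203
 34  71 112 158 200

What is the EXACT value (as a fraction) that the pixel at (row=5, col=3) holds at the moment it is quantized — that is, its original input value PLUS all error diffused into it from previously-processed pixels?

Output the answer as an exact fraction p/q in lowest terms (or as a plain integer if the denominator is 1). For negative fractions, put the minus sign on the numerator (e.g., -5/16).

Answer: 89077471245397379/562949953421312

Derivation:
(0,0): OLD=38 → NEW=0, ERR=38
(0,1): OLD=773/8 → NEW=0, ERR=773/8
(0,2): OLD=20643/128 → NEW=255, ERR=-11997/128
(0,3): OLD=243701/2048 → NEW=0, ERR=243701/2048
(0,4): OLD=8095667/32768 → NEW=255, ERR=-260173/32768
(1,0): OLD=8831/128 → NEW=0, ERR=8831/128
(1,1): OLD=132281/1024 → NEW=255, ERR=-128839/1024
(1,2): OLD=2032109/32768 → NEW=0, ERR=2032109/32768
(1,3): OLD=27783433/131072 → NEW=255, ERR=-5639927/131072
(1,4): OLD=381955707/2097152 → NEW=255, ERR=-152818053/2097152
(2,0): OLD=441859/16384 → NEW=0, ERR=441859/16384
(2,1): OLD=37444753/524288 → NEW=0, ERR=37444753/524288
(2,2): OLD=1272504435/8388608 → NEW=255, ERR=-866590605/8388608
(2,3): OLD=10948151593/134217728 → NEW=0, ERR=10948151593/134217728
(2,4): OLD=438571826655/2147483648 → NEW=255, ERR=-109036503585/2147483648
(3,0): OLD=501798803/8388608 → NEW=0, ERR=501798803/8388608
(3,1): OLD=7838678231/67108864 → NEW=0, ERR=7838678231/67108864
(3,2): OLD=323362726957/2147483648 → NEW=255, ERR=-224245603283/2147483648
(3,3): OLD=570496497877/4294967296 → NEW=255, ERR=-524720162603/4294967296
(3,4): OLD=9262110547369/68719476736 → NEW=255, ERR=-8261356020311/68719476736
(4,0): OLD=88685143421/1073741824 → NEW=0, ERR=88685143421/1073741824
(4,1): OLD=4734643016381/34359738368 → NEW=255, ERR=-4027090267459/34359738368
(4,2): OLD=14010315952947/549755813888 → NEW=0, ERR=14010315952947/549755813888
(4,3): OLD=931538958274493/8796093022208 → NEW=0, ERR=931538958274493/8796093022208
(4,4): OLD=28587850609687723/140737488355328 → NEW=255, ERR=-7300208920920917/140737488355328
(5,0): OLD=25198096328279/549755813888 → NEW=0, ERR=25198096328279/549755813888
(5,1): OLD=335866457517445/4398046511104 → NEW=0, ERR=335866457517445/4398046511104
(5,2): OLD=25038086003894637/140737488355328 → NEW=255, ERR=-10849973526714003/140737488355328
(5,3): OLD=89077471245397379/562949953421312 → NEW=255, ERR=-54474766877037181/562949953421312
Target (5,3): original=167, with diffused error = 89077471245397379/562949953421312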